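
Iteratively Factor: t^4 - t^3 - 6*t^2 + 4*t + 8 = (t - 2)*(t^3 + t^2 - 4*t - 4) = (t - 2)*(t + 2)*(t^2 - t - 2) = (t - 2)^2*(t + 2)*(t + 1)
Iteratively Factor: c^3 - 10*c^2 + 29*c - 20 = (c - 5)*(c^2 - 5*c + 4) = (c - 5)*(c - 1)*(c - 4)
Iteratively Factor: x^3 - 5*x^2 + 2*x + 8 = (x + 1)*(x^2 - 6*x + 8) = (x - 2)*(x + 1)*(x - 4)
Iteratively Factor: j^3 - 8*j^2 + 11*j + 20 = (j - 5)*(j^2 - 3*j - 4) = (j - 5)*(j - 4)*(j + 1)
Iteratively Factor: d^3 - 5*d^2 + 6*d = (d - 3)*(d^2 - 2*d) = d*(d - 3)*(d - 2)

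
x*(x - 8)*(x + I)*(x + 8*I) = x^4 - 8*x^3 + 9*I*x^3 - 8*x^2 - 72*I*x^2 + 64*x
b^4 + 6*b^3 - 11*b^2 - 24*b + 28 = (b - 2)*(b - 1)*(b + 2)*(b + 7)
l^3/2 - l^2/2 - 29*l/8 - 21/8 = (l/2 + 1/2)*(l - 7/2)*(l + 3/2)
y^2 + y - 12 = (y - 3)*(y + 4)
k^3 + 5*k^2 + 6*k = k*(k + 2)*(k + 3)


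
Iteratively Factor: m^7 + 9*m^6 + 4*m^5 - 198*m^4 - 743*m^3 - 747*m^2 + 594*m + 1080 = (m + 3)*(m^6 + 6*m^5 - 14*m^4 - 156*m^3 - 275*m^2 + 78*m + 360) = (m + 2)*(m + 3)*(m^5 + 4*m^4 - 22*m^3 - 112*m^2 - 51*m + 180) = (m - 5)*(m + 2)*(m + 3)*(m^4 + 9*m^3 + 23*m^2 + 3*m - 36) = (m - 5)*(m - 1)*(m + 2)*(m + 3)*(m^3 + 10*m^2 + 33*m + 36) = (m - 5)*(m - 1)*(m + 2)*(m + 3)*(m + 4)*(m^2 + 6*m + 9) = (m - 5)*(m - 1)*(m + 2)*(m + 3)^2*(m + 4)*(m + 3)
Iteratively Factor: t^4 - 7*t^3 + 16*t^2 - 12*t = (t - 3)*(t^3 - 4*t^2 + 4*t) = (t - 3)*(t - 2)*(t^2 - 2*t) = (t - 3)*(t - 2)^2*(t)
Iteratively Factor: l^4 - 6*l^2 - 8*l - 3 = (l + 1)*(l^3 - l^2 - 5*l - 3) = (l + 1)^2*(l^2 - 2*l - 3) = (l + 1)^3*(l - 3)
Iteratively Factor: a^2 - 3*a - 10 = (a - 5)*(a + 2)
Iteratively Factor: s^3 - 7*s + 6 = (s + 3)*(s^2 - 3*s + 2) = (s - 1)*(s + 3)*(s - 2)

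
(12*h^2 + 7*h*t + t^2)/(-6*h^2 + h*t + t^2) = (4*h + t)/(-2*h + t)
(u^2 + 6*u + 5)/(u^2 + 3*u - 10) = (u + 1)/(u - 2)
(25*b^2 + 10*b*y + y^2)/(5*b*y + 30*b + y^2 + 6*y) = (5*b + y)/(y + 6)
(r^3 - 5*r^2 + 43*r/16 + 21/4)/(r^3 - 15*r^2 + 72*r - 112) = (r^2 - r - 21/16)/(r^2 - 11*r + 28)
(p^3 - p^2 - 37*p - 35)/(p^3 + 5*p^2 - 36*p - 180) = (p^2 - 6*p - 7)/(p^2 - 36)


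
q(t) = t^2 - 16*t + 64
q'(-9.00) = -34.00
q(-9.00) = 289.00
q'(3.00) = -10.00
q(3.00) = 25.00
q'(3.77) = -8.46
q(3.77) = 17.89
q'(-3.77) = -23.54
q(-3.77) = 138.53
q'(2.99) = -10.02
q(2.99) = 25.10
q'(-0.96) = -17.92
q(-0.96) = 80.28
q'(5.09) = -5.82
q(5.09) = 8.47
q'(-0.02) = -16.04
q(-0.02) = 64.32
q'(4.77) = -6.46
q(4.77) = 10.43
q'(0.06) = -15.88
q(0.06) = 63.04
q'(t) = 2*t - 16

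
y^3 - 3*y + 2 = (y - 1)^2*(y + 2)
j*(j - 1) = j^2 - j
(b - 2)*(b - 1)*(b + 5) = b^3 + 2*b^2 - 13*b + 10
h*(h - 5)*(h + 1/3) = h^3 - 14*h^2/3 - 5*h/3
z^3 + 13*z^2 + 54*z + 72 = (z + 3)*(z + 4)*(z + 6)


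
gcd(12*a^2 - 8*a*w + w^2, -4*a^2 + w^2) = -2*a + w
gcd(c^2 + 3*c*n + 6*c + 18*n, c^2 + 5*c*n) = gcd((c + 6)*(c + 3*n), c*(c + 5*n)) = 1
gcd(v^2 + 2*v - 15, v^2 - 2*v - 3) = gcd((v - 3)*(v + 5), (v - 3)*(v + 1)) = v - 3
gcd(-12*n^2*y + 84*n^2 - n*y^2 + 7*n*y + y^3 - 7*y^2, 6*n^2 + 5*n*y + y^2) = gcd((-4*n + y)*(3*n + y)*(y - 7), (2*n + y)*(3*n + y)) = 3*n + y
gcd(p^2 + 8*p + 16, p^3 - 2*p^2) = 1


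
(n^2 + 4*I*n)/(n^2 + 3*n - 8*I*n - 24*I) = n*(n + 4*I)/(n^2 + n*(3 - 8*I) - 24*I)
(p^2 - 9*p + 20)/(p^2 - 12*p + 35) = (p - 4)/(p - 7)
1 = 1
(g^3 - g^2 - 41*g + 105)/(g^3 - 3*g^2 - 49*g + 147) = (g - 5)/(g - 7)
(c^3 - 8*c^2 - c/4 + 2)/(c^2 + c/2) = c - 17/2 + 4/c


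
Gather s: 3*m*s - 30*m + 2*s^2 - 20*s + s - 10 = -30*m + 2*s^2 + s*(3*m - 19) - 10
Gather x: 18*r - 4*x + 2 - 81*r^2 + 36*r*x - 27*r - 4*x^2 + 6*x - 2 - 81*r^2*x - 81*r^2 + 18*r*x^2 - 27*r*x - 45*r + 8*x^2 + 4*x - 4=-162*r^2 - 54*r + x^2*(18*r + 4) + x*(-81*r^2 + 9*r + 6) - 4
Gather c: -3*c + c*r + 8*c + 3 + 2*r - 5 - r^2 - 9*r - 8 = c*(r + 5) - r^2 - 7*r - 10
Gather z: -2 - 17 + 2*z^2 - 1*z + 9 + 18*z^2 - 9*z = 20*z^2 - 10*z - 10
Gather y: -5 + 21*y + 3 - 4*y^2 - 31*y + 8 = -4*y^2 - 10*y + 6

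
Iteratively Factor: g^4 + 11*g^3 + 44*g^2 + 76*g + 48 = (g + 2)*(g^3 + 9*g^2 + 26*g + 24) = (g + 2)*(g + 4)*(g^2 + 5*g + 6) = (g + 2)*(g + 3)*(g + 4)*(g + 2)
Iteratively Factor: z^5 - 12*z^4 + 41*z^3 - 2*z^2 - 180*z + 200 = (z + 2)*(z^4 - 14*z^3 + 69*z^2 - 140*z + 100) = (z - 2)*(z + 2)*(z^3 - 12*z^2 + 45*z - 50) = (z - 2)^2*(z + 2)*(z^2 - 10*z + 25) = (z - 5)*(z - 2)^2*(z + 2)*(z - 5)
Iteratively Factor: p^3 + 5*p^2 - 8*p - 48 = (p - 3)*(p^2 + 8*p + 16) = (p - 3)*(p + 4)*(p + 4)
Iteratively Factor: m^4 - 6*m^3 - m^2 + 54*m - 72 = (m - 4)*(m^3 - 2*m^2 - 9*m + 18) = (m - 4)*(m - 3)*(m^2 + m - 6) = (m - 4)*(m - 3)*(m - 2)*(m + 3)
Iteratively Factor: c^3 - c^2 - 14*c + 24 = (c - 3)*(c^2 + 2*c - 8) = (c - 3)*(c - 2)*(c + 4)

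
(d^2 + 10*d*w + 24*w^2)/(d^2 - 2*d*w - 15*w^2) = (-d^2 - 10*d*w - 24*w^2)/(-d^2 + 2*d*w + 15*w^2)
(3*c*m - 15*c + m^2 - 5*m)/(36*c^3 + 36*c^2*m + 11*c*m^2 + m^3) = (m - 5)/(12*c^2 + 8*c*m + m^2)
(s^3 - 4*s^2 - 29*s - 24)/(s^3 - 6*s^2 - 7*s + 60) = (s^2 - 7*s - 8)/(s^2 - 9*s + 20)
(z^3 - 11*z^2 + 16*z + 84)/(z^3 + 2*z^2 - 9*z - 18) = (z^2 - 13*z + 42)/(z^2 - 9)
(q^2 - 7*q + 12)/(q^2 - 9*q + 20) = (q - 3)/(q - 5)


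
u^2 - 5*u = u*(u - 5)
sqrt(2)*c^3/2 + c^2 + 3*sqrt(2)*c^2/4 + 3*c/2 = c*(c + 3/2)*(sqrt(2)*c/2 + 1)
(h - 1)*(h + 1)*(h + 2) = h^3 + 2*h^2 - h - 2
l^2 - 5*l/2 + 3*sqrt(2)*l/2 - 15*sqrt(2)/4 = (l - 5/2)*(l + 3*sqrt(2)/2)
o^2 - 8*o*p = o*(o - 8*p)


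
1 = 1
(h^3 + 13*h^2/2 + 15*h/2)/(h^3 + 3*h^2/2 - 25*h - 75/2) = h/(h - 5)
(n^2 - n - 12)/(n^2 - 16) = (n + 3)/(n + 4)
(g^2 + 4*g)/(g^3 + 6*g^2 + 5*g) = (g + 4)/(g^2 + 6*g + 5)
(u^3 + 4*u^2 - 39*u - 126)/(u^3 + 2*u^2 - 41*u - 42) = (u + 3)/(u + 1)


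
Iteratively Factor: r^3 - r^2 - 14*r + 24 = (r + 4)*(r^2 - 5*r + 6) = (r - 3)*(r + 4)*(r - 2)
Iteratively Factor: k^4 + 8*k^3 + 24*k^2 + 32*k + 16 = (k + 2)*(k^3 + 6*k^2 + 12*k + 8) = (k + 2)^2*(k^2 + 4*k + 4) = (k + 2)^3*(k + 2)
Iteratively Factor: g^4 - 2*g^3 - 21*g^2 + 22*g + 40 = (g + 1)*(g^3 - 3*g^2 - 18*g + 40) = (g - 5)*(g + 1)*(g^2 + 2*g - 8) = (g - 5)*(g - 2)*(g + 1)*(g + 4)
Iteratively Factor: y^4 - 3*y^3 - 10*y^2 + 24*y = (y + 3)*(y^3 - 6*y^2 + 8*y) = (y - 4)*(y + 3)*(y^2 - 2*y) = (y - 4)*(y - 2)*(y + 3)*(y)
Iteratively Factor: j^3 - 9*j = (j - 3)*(j^2 + 3*j) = j*(j - 3)*(j + 3)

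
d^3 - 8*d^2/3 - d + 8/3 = (d - 8/3)*(d - 1)*(d + 1)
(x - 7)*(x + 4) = x^2 - 3*x - 28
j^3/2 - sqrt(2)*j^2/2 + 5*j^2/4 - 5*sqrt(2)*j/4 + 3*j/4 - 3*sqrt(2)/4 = (j/2 + 1/2)*(j + 3/2)*(j - sqrt(2))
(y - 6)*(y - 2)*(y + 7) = y^3 - y^2 - 44*y + 84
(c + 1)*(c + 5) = c^2 + 6*c + 5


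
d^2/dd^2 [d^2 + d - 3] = 2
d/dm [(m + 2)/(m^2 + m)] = (m*(m + 1) - (m + 2)*(2*m + 1))/(m^2*(m + 1)^2)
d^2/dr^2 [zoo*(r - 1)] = 0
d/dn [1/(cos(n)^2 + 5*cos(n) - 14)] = (2*cos(n) + 5)*sin(n)/(cos(n)^2 + 5*cos(n) - 14)^2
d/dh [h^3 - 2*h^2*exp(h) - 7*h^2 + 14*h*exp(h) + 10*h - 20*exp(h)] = -2*h^2*exp(h) + 3*h^2 + 10*h*exp(h) - 14*h - 6*exp(h) + 10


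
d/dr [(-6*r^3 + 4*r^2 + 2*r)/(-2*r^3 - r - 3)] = 2*(4*r^4 + 10*r^3 + 25*r^2 - 12*r - 3)/(4*r^6 + 4*r^4 + 12*r^3 + r^2 + 6*r + 9)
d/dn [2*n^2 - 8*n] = 4*n - 8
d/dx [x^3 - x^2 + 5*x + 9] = 3*x^2 - 2*x + 5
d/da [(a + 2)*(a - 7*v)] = 2*a - 7*v + 2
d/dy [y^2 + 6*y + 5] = 2*y + 6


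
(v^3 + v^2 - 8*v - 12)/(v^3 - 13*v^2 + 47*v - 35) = (v^3 + v^2 - 8*v - 12)/(v^3 - 13*v^2 + 47*v - 35)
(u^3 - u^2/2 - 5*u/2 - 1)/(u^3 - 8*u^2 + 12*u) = (2*u^2 + 3*u + 1)/(2*u*(u - 6))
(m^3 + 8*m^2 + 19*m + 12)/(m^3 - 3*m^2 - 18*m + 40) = (m^2 + 4*m + 3)/(m^2 - 7*m + 10)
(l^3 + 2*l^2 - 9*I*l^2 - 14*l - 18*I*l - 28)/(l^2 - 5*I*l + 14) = (l^2 + 2*l*(1 - I) - 4*I)/(l + 2*I)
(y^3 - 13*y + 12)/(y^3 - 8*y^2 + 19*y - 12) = (y + 4)/(y - 4)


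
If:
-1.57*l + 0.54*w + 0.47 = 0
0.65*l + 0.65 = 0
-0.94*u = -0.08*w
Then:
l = -1.00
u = -0.32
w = -3.78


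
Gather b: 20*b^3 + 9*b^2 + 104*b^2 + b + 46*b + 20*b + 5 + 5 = 20*b^3 + 113*b^2 + 67*b + 10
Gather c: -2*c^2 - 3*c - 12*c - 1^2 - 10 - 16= -2*c^2 - 15*c - 27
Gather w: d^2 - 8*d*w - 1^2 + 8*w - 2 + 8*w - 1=d^2 + w*(16 - 8*d) - 4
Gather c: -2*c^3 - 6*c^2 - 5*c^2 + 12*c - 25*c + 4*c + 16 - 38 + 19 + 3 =-2*c^3 - 11*c^2 - 9*c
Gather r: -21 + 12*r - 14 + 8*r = 20*r - 35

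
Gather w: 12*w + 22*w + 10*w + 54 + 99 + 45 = 44*w + 198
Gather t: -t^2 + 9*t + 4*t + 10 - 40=-t^2 + 13*t - 30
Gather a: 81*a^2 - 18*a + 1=81*a^2 - 18*a + 1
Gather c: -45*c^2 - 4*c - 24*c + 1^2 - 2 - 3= -45*c^2 - 28*c - 4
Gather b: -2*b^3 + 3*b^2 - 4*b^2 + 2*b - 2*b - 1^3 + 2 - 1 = -2*b^3 - b^2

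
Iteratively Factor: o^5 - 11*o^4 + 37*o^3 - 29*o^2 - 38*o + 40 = (o - 5)*(o^4 - 6*o^3 + 7*o^2 + 6*o - 8) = (o - 5)*(o - 4)*(o^3 - 2*o^2 - o + 2) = (o - 5)*(o - 4)*(o + 1)*(o^2 - 3*o + 2) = (o - 5)*(o - 4)*(o - 2)*(o + 1)*(o - 1)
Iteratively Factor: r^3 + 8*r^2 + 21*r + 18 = (r + 3)*(r^2 + 5*r + 6) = (r + 3)^2*(r + 2)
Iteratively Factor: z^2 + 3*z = (z + 3)*(z)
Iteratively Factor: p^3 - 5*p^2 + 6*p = (p - 2)*(p^2 - 3*p) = (p - 3)*(p - 2)*(p)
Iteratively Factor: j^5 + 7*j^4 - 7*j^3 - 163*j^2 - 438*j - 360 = (j + 3)*(j^4 + 4*j^3 - 19*j^2 - 106*j - 120) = (j + 2)*(j + 3)*(j^3 + 2*j^2 - 23*j - 60) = (j - 5)*(j + 2)*(j + 3)*(j^2 + 7*j + 12) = (j - 5)*(j + 2)*(j + 3)^2*(j + 4)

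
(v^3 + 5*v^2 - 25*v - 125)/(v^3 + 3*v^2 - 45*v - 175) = (v - 5)/(v - 7)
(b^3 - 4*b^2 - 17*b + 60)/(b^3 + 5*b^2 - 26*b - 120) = (b - 3)/(b + 6)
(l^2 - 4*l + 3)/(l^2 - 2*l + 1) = (l - 3)/(l - 1)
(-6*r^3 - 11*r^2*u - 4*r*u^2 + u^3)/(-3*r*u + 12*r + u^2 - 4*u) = (6*r^3 + 11*r^2*u + 4*r*u^2 - u^3)/(3*r*u - 12*r - u^2 + 4*u)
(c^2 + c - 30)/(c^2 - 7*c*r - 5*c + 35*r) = (-c - 6)/(-c + 7*r)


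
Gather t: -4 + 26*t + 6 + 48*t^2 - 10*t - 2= 48*t^2 + 16*t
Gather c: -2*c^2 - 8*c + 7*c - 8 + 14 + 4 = -2*c^2 - c + 10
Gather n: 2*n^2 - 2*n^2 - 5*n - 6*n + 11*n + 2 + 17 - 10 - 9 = 0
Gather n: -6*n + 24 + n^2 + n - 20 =n^2 - 5*n + 4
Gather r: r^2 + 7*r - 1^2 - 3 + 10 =r^2 + 7*r + 6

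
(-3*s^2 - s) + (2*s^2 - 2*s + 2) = -s^2 - 3*s + 2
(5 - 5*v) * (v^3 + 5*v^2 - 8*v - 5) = -5*v^4 - 20*v^3 + 65*v^2 - 15*v - 25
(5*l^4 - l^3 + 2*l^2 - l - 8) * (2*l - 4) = 10*l^5 - 22*l^4 + 8*l^3 - 10*l^2 - 12*l + 32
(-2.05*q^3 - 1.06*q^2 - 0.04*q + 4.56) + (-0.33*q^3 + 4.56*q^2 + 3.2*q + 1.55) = -2.38*q^3 + 3.5*q^2 + 3.16*q + 6.11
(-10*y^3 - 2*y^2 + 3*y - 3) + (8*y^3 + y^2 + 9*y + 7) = -2*y^3 - y^2 + 12*y + 4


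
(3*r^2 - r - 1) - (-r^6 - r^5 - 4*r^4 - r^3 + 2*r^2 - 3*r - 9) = r^6 + r^5 + 4*r^4 + r^3 + r^2 + 2*r + 8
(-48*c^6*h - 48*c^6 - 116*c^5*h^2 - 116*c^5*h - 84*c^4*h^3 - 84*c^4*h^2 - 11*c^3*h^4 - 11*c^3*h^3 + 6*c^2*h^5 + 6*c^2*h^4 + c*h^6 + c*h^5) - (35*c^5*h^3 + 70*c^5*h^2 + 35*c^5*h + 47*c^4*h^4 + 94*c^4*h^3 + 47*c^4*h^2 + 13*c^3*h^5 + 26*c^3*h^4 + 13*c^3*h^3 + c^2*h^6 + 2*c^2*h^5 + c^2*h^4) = -48*c^6*h - 48*c^6 - 35*c^5*h^3 - 186*c^5*h^2 - 151*c^5*h - 47*c^4*h^4 - 178*c^4*h^3 - 131*c^4*h^2 - 13*c^3*h^5 - 37*c^3*h^4 - 24*c^3*h^3 - c^2*h^6 + 4*c^2*h^5 + 5*c^2*h^4 + c*h^6 + c*h^5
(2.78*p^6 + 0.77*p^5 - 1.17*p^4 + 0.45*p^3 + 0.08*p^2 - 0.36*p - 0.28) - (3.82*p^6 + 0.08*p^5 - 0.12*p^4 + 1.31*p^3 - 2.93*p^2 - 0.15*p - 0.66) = -1.04*p^6 + 0.69*p^5 - 1.05*p^4 - 0.86*p^3 + 3.01*p^2 - 0.21*p + 0.38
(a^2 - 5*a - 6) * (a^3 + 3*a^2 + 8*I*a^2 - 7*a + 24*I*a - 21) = a^5 - 2*a^4 + 8*I*a^4 - 28*a^3 - 16*I*a^3 - 4*a^2 - 168*I*a^2 + 147*a - 144*I*a + 126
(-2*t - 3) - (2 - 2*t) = -5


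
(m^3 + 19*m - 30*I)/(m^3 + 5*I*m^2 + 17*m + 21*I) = (m^2 + 3*I*m + 10)/(m^2 + 8*I*m - 7)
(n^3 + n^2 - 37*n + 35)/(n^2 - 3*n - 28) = (-n^3 - n^2 + 37*n - 35)/(-n^2 + 3*n + 28)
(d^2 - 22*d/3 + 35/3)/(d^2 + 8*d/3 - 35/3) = (d - 5)/(d + 5)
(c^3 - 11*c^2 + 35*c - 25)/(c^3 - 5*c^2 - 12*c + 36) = (c^3 - 11*c^2 + 35*c - 25)/(c^3 - 5*c^2 - 12*c + 36)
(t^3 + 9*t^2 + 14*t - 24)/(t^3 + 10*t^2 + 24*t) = (t - 1)/t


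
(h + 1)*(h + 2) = h^2 + 3*h + 2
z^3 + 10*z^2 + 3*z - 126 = (z - 3)*(z + 6)*(z + 7)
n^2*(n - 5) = n^3 - 5*n^2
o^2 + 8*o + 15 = (o + 3)*(o + 5)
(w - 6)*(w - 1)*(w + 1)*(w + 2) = w^4 - 4*w^3 - 13*w^2 + 4*w + 12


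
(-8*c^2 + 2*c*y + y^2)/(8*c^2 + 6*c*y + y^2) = (-2*c + y)/(2*c + y)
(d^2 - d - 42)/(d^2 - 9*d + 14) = (d + 6)/(d - 2)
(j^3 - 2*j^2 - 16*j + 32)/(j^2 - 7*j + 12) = (j^2 + 2*j - 8)/(j - 3)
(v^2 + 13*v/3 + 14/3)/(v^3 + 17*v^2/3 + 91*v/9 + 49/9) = 3*(v + 2)/(3*v^2 + 10*v + 7)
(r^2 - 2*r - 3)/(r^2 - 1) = (r - 3)/(r - 1)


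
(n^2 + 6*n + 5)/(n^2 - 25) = (n + 1)/(n - 5)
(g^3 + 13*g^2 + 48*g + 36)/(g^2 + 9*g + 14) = (g^3 + 13*g^2 + 48*g + 36)/(g^2 + 9*g + 14)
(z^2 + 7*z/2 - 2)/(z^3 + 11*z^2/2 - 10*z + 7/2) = (z + 4)/(z^2 + 6*z - 7)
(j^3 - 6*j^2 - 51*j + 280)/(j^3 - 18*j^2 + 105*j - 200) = (j + 7)/(j - 5)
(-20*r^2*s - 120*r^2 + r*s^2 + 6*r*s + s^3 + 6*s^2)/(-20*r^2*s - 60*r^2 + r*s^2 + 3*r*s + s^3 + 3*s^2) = (s + 6)/(s + 3)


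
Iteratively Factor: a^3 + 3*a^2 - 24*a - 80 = (a + 4)*(a^2 - a - 20) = (a + 4)^2*(a - 5)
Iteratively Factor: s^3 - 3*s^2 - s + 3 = (s + 1)*(s^2 - 4*s + 3) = (s - 3)*(s + 1)*(s - 1)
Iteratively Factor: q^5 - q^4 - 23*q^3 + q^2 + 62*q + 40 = (q - 5)*(q^4 + 4*q^3 - 3*q^2 - 14*q - 8) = (q - 5)*(q + 4)*(q^3 - 3*q - 2) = (q - 5)*(q - 2)*(q + 4)*(q^2 + 2*q + 1) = (q - 5)*(q - 2)*(q + 1)*(q + 4)*(q + 1)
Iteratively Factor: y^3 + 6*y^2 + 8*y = (y + 4)*(y^2 + 2*y) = y*(y + 4)*(y + 2)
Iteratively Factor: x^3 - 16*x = (x + 4)*(x^2 - 4*x) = x*(x + 4)*(x - 4)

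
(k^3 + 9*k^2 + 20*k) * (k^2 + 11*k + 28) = k^5 + 20*k^4 + 147*k^3 + 472*k^2 + 560*k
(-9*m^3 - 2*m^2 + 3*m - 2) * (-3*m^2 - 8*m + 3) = 27*m^5 + 78*m^4 - 20*m^3 - 24*m^2 + 25*m - 6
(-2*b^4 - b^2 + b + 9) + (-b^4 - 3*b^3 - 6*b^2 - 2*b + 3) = -3*b^4 - 3*b^3 - 7*b^2 - b + 12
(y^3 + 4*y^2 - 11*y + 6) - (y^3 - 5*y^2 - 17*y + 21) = 9*y^2 + 6*y - 15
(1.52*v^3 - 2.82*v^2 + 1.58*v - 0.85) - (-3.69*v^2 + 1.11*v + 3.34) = 1.52*v^3 + 0.87*v^2 + 0.47*v - 4.19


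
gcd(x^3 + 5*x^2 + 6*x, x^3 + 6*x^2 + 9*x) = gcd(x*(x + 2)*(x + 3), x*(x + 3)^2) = x^2 + 3*x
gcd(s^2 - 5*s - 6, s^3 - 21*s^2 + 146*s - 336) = s - 6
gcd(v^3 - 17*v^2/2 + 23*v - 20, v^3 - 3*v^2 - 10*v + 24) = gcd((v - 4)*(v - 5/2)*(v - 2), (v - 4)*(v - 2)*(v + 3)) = v^2 - 6*v + 8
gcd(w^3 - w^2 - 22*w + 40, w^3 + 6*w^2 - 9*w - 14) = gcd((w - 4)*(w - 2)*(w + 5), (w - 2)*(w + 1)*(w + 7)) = w - 2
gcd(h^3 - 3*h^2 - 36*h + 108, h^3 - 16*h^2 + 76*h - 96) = h - 6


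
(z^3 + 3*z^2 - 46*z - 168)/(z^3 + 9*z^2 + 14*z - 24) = (z - 7)/(z - 1)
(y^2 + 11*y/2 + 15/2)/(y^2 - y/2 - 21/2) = (2*y + 5)/(2*y - 7)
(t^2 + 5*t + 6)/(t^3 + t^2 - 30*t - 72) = (t + 2)/(t^2 - 2*t - 24)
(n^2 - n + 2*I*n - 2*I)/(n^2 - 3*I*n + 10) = (n - 1)/(n - 5*I)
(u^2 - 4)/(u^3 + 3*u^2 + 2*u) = (u - 2)/(u*(u + 1))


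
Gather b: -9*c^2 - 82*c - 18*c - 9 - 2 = -9*c^2 - 100*c - 11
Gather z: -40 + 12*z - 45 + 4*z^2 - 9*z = 4*z^2 + 3*z - 85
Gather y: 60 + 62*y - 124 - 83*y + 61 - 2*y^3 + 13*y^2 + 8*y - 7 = -2*y^3 + 13*y^2 - 13*y - 10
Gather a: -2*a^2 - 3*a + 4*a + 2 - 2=-2*a^2 + a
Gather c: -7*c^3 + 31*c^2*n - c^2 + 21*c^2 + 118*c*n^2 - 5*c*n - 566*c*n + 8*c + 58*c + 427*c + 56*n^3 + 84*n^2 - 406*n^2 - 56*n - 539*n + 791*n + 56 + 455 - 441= -7*c^3 + c^2*(31*n + 20) + c*(118*n^2 - 571*n + 493) + 56*n^3 - 322*n^2 + 196*n + 70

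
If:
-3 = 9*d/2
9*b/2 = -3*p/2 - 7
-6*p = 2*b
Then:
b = -7/4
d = -2/3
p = 7/12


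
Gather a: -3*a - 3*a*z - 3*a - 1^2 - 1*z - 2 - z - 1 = a*(-3*z - 6) - 2*z - 4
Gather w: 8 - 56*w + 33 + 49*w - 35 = 6 - 7*w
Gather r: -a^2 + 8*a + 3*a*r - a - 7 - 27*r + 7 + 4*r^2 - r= -a^2 + 7*a + 4*r^2 + r*(3*a - 28)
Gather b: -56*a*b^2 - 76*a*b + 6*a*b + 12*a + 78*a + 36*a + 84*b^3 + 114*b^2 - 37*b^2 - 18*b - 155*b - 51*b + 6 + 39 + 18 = 126*a + 84*b^3 + b^2*(77 - 56*a) + b*(-70*a - 224) + 63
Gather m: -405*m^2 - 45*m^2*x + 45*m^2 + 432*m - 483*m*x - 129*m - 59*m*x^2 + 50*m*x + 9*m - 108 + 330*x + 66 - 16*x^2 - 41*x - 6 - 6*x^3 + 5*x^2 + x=m^2*(-45*x - 360) + m*(-59*x^2 - 433*x + 312) - 6*x^3 - 11*x^2 + 290*x - 48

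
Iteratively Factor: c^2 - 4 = (c - 2)*(c + 2)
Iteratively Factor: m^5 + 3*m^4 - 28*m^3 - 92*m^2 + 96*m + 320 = (m + 4)*(m^4 - m^3 - 24*m^2 + 4*m + 80) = (m + 4)^2*(m^3 - 5*m^2 - 4*m + 20) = (m - 2)*(m + 4)^2*(m^2 - 3*m - 10) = (m - 2)*(m + 2)*(m + 4)^2*(m - 5)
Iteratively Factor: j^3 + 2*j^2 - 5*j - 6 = (j + 3)*(j^2 - j - 2) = (j + 1)*(j + 3)*(j - 2)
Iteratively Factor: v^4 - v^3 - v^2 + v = (v + 1)*(v^3 - 2*v^2 + v) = v*(v + 1)*(v^2 - 2*v + 1) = v*(v - 1)*(v + 1)*(v - 1)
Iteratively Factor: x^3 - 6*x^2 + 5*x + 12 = (x - 4)*(x^2 - 2*x - 3) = (x - 4)*(x - 3)*(x + 1)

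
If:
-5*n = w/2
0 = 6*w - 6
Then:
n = -1/10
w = 1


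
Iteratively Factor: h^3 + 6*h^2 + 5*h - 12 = (h + 4)*(h^2 + 2*h - 3) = (h + 3)*(h + 4)*(h - 1)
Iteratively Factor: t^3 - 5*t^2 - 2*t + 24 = (t + 2)*(t^2 - 7*t + 12) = (t - 4)*(t + 2)*(t - 3)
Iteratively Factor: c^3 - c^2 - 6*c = (c + 2)*(c^2 - 3*c) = (c - 3)*(c + 2)*(c)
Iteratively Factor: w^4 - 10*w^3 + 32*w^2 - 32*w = (w)*(w^3 - 10*w^2 + 32*w - 32) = w*(w - 2)*(w^2 - 8*w + 16) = w*(w - 4)*(w - 2)*(w - 4)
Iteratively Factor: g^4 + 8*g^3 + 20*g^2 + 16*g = (g + 2)*(g^3 + 6*g^2 + 8*g) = (g + 2)^2*(g^2 + 4*g) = (g + 2)^2*(g + 4)*(g)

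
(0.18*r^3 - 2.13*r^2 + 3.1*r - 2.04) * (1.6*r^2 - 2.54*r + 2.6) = 0.288*r^5 - 3.8652*r^4 + 10.8382*r^3 - 16.676*r^2 + 13.2416*r - 5.304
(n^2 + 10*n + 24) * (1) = n^2 + 10*n + 24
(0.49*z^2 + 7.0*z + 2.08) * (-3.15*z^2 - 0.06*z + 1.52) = -1.5435*z^4 - 22.0794*z^3 - 6.2272*z^2 + 10.5152*z + 3.1616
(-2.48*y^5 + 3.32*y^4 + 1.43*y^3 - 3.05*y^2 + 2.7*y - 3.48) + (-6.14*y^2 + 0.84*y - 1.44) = -2.48*y^5 + 3.32*y^4 + 1.43*y^3 - 9.19*y^2 + 3.54*y - 4.92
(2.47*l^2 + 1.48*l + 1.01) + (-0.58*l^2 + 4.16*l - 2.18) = 1.89*l^2 + 5.64*l - 1.17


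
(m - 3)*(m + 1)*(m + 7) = m^3 + 5*m^2 - 17*m - 21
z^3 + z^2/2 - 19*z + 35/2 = (z - 7/2)*(z - 1)*(z + 5)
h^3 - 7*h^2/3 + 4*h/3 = h*(h - 4/3)*(h - 1)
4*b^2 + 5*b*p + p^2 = (b + p)*(4*b + p)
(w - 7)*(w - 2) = w^2 - 9*w + 14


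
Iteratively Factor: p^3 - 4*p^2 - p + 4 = (p - 1)*(p^2 - 3*p - 4) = (p - 1)*(p + 1)*(p - 4)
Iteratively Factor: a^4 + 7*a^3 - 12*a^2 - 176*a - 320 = (a + 4)*(a^3 + 3*a^2 - 24*a - 80) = (a + 4)^2*(a^2 - a - 20) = (a - 5)*(a + 4)^2*(a + 4)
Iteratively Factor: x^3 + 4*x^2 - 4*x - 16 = (x + 4)*(x^2 - 4) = (x + 2)*(x + 4)*(x - 2)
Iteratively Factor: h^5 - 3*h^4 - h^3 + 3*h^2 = (h)*(h^4 - 3*h^3 - h^2 + 3*h) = h^2*(h^3 - 3*h^2 - h + 3) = h^2*(h + 1)*(h^2 - 4*h + 3) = h^2*(h - 3)*(h + 1)*(h - 1)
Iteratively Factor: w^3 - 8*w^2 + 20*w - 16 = (w - 4)*(w^2 - 4*w + 4) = (w - 4)*(w - 2)*(w - 2)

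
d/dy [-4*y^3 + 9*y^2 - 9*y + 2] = -12*y^2 + 18*y - 9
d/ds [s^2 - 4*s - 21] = 2*s - 4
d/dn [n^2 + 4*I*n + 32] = 2*n + 4*I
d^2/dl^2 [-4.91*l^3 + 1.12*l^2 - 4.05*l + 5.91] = 2.24 - 29.46*l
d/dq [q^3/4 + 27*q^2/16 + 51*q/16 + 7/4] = 3*q^2/4 + 27*q/8 + 51/16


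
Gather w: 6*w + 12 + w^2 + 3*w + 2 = w^2 + 9*w + 14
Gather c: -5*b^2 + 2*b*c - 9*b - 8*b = -5*b^2 + 2*b*c - 17*b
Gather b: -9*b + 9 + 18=27 - 9*b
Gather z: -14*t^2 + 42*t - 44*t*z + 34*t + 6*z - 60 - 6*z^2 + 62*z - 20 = -14*t^2 + 76*t - 6*z^2 + z*(68 - 44*t) - 80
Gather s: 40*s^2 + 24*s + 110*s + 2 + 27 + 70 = 40*s^2 + 134*s + 99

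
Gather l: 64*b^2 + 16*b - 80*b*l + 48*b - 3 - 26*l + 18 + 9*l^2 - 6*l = 64*b^2 + 64*b + 9*l^2 + l*(-80*b - 32) + 15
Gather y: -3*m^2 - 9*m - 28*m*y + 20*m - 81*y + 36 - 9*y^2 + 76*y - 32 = -3*m^2 + 11*m - 9*y^2 + y*(-28*m - 5) + 4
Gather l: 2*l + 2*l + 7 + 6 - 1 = 4*l + 12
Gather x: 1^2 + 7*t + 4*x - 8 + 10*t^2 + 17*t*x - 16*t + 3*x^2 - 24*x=10*t^2 - 9*t + 3*x^2 + x*(17*t - 20) - 7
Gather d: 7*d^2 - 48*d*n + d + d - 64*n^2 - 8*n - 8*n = 7*d^2 + d*(2 - 48*n) - 64*n^2 - 16*n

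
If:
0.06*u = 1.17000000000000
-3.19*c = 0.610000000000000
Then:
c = -0.19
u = 19.50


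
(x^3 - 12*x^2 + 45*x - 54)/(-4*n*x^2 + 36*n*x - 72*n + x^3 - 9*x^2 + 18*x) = (x - 3)/(-4*n + x)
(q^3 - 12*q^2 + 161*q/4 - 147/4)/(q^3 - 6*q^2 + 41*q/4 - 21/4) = (q - 7)/(q - 1)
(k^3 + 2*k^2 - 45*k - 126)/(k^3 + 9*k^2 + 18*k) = (k - 7)/k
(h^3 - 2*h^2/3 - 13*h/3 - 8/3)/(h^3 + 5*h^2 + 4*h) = (3*h^2 - 5*h - 8)/(3*h*(h + 4))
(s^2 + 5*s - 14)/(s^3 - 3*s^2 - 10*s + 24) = (s + 7)/(s^2 - s - 12)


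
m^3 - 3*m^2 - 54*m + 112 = (m - 8)*(m - 2)*(m + 7)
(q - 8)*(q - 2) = q^2 - 10*q + 16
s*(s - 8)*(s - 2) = s^3 - 10*s^2 + 16*s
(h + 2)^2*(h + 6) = h^3 + 10*h^2 + 28*h + 24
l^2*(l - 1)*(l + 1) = l^4 - l^2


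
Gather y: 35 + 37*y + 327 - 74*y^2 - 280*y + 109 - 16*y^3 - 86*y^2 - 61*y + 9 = -16*y^3 - 160*y^2 - 304*y + 480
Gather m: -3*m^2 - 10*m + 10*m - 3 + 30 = 27 - 3*m^2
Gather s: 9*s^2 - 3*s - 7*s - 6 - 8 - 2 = 9*s^2 - 10*s - 16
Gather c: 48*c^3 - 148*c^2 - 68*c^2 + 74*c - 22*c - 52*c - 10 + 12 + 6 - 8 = 48*c^3 - 216*c^2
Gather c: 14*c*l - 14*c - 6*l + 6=c*(14*l - 14) - 6*l + 6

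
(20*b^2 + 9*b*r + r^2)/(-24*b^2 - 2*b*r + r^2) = (5*b + r)/(-6*b + r)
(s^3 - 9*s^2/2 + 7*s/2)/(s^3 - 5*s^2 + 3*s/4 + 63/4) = 2*s*(s - 1)/(2*s^2 - 3*s - 9)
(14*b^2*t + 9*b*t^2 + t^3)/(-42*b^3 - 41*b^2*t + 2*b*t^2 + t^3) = t*(2*b + t)/(-6*b^2 - 5*b*t + t^2)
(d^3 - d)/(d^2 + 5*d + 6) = (d^3 - d)/(d^2 + 5*d + 6)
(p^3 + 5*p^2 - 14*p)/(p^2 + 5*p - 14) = p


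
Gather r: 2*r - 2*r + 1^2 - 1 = 0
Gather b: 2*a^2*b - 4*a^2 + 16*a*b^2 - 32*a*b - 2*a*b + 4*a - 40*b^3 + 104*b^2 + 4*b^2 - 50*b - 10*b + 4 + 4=-4*a^2 + 4*a - 40*b^3 + b^2*(16*a + 108) + b*(2*a^2 - 34*a - 60) + 8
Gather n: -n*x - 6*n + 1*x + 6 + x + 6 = n*(-x - 6) + 2*x + 12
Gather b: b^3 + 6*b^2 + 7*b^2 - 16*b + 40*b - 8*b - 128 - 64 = b^3 + 13*b^2 + 16*b - 192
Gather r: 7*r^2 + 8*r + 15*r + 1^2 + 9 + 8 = 7*r^2 + 23*r + 18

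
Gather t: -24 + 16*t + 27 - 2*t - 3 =14*t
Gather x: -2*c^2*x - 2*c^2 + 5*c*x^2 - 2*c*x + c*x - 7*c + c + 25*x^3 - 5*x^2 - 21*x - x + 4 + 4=-2*c^2 - 6*c + 25*x^3 + x^2*(5*c - 5) + x*(-2*c^2 - c - 22) + 8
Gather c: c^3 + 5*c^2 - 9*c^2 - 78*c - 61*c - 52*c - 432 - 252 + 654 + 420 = c^3 - 4*c^2 - 191*c + 390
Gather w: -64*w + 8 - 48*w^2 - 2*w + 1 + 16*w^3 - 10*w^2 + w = 16*w^3 - 58*w^2 - 65*w + 9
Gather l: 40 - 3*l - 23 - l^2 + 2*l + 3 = -l^2 - l + 20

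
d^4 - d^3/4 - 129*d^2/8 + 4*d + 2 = (d - 4)*(d - 1/2)*(d + 1/4)*(d + 4)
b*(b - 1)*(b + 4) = b^3 + 3*b^2 - 4*b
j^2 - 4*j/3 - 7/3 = (j - 7/3)*(j + 1)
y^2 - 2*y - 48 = (y - 8)*(y + 6)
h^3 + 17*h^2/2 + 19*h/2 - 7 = (h - 1/2)*(h + 2)*(h + 7)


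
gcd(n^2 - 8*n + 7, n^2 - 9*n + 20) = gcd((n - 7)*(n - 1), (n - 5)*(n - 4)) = 1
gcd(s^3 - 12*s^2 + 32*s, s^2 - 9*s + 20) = s - 4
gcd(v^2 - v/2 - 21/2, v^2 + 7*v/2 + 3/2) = v + 3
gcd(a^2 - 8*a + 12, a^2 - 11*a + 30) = a - 6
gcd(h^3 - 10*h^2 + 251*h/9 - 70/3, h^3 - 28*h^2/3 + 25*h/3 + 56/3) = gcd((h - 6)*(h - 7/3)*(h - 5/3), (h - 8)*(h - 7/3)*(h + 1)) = h - 7/3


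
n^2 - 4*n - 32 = (n - 8)*(n + 4)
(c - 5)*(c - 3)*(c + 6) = c^3 - 2*c^2 - 33*c + 90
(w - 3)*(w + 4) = w^2 + w - 12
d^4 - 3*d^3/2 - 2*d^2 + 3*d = d*(d - 3/2)*(d - sqrt(2))*(d + sqrt(2))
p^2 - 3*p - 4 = (p - 4)*(p + 1)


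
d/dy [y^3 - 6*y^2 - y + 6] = 3*y^2 - 12*y - 1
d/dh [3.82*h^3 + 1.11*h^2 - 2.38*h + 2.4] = 11.46*h^2 + 2.22*h - 2.38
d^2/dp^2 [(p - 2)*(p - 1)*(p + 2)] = 6*p - 2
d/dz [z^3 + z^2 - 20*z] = 3*z^2 + 2*z - 20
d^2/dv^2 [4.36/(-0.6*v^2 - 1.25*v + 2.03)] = (3.1392*v^2 + 6.54*v - 4.36*(1.2*v + 1.25)*(2.4*v + 2.5) - 10.62096)/(0.6*v^2 + 1.25*v - 2.03)^3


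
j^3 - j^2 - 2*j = j*(j - 2)*(j + 1)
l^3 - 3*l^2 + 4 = (l - 2)^2*(l + 1)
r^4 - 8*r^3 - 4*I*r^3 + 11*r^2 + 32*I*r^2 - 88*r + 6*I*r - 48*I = (r - 8)*(r - 6*I)*(r + I)^2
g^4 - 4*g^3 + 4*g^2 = g^2*(g - 2)^2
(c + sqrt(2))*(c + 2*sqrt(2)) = c^2 + 3*sqrt(2)*c + 4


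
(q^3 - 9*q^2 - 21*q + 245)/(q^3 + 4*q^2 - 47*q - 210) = (q - 7)/(q + 6)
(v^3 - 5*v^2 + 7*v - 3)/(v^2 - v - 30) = (-v^3 + 5*v^2 - 7*v + 3)/(-v^2 + v + 30)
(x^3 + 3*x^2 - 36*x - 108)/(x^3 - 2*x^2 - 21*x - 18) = (x + 6)/(x + 1)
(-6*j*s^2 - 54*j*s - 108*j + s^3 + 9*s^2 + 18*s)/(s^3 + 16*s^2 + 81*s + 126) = (-6*j + s)/(s + 7)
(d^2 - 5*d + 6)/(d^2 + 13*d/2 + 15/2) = 2*(d^2 - 5*d + 6)/(2*d^2 + 13*d + 15)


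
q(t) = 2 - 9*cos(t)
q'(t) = 9*sin(t)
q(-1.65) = 2.71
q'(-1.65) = -8.97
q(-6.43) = -6.90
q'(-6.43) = -1.32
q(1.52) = 1.54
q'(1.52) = 8.99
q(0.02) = -7.00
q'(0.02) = 0.18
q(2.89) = 10.72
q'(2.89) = 2.24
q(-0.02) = -7.00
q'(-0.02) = -0.18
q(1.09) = -2.16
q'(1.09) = 7.98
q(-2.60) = 9.71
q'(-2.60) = -4.64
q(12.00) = -5.59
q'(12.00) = -4.83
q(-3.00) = 10.91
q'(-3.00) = -1.27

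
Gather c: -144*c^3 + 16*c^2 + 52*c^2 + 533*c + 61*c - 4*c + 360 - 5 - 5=-144*c^3 + 68*c^2 + 590*c + 350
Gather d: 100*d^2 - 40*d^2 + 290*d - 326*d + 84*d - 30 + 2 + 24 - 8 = 60*d^2 + 48*d - 12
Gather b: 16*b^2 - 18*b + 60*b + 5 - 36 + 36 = 16*b^2 + 42*b + 5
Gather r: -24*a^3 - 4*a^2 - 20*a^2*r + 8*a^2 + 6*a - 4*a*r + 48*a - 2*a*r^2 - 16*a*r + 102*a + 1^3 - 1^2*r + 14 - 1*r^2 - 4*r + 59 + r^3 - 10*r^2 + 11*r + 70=-24*a^3 + 4*a^2 + 156*a + r^3 + r^2*(-2*a - 11) + r*(-20*a^2 - 20*a + 6) + 144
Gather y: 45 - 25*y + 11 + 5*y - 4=52 - 20*y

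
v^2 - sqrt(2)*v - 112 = (v - 8*sqrt(2))*(v + 7*sqrt(2))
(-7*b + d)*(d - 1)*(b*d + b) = -7*b^2*d^2 + 7*b^2 + b*d^3 - b*d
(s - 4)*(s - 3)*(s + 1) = s^3 - 6*s^2 + 5*s + 12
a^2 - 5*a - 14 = (a - 7)*(a + 2)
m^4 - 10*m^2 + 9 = (m - 3)*(m - 1)*(m + 1)*(m + 3)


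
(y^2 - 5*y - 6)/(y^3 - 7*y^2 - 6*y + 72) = (y + 1)/(y^2 - y - 12)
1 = 1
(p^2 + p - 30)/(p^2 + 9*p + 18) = (p - 5)/(p + 3)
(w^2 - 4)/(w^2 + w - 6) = (w + 2)/(w + 3)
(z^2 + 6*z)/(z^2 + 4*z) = (z + 6)/(z + 4)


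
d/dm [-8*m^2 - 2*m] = -16*m - 2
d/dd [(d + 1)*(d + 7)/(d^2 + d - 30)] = (-7*d^2 - 74*d - 247)/(d^4 + 2*d^3 - 59*d^2 - 60*d + 900)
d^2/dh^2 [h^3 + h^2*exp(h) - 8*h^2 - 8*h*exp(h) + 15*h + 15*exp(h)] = h^2*exp(h) - 4*h*exp(h) + 6*h + exp(h) - 16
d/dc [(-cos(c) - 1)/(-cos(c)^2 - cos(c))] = sin(c)/cos(c)^2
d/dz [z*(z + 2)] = 2*z + 2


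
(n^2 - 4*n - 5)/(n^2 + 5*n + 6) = (n^2 - 4*n - 5)/(n^2 + 5*n + 6)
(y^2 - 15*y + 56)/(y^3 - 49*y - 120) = (y - 7)/(y^2 + 8*y + 15)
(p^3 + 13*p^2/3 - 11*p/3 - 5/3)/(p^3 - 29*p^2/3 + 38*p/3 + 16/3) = (p^2 + 4*p - 5)/(p^2 - 10*p + 16)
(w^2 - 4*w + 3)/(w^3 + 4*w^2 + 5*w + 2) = (w^2 - 4*w + 3)/(w^3 + 4*w^2 + 5*w + 2)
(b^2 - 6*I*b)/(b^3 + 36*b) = 1/(b + 6*I)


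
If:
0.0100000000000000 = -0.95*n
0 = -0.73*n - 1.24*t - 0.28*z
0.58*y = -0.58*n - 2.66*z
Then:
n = -0.01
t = 0.00619694397283531 - 0.225806451612903*z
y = 0.0105263157894737 - 4.58620689655172*z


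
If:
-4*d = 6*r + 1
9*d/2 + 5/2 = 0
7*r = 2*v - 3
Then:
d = -5/9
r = 11/54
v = 239/108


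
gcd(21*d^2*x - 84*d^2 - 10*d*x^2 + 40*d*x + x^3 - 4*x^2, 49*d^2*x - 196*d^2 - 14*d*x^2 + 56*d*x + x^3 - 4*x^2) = -7*d*x + 28*d + x^2 - 4*x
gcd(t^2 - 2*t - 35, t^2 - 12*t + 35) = t - 7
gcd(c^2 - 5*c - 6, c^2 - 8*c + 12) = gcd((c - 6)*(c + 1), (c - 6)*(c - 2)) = c - 6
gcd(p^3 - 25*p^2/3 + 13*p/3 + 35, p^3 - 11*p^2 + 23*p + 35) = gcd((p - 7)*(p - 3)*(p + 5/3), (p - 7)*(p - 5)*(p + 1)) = p - 7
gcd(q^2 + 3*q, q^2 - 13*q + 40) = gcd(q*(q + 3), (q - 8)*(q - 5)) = 1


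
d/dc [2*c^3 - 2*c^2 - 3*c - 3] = 6*c^2 - 4*c - 3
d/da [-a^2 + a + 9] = 1 - 2*a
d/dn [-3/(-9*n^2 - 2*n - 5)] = 6*(-9*n - 1)/(9*n^2 + 2*n + 5)^2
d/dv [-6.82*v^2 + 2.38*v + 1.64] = 2.38 - 13.64*v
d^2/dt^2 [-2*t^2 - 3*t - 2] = -4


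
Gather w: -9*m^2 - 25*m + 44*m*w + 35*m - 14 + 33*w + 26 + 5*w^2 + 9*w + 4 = -9*m^2 + 10*m + 5*w^2 + w*(44*m + 42) + 16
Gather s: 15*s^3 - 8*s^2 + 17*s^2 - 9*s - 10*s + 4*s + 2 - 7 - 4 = 15*s^3 + 9*s^2 - 15*s - 9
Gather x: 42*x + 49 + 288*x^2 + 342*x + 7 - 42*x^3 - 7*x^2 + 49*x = -42*x^3 + 281*x^2 + 433*x + 56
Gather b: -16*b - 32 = -16*b - 32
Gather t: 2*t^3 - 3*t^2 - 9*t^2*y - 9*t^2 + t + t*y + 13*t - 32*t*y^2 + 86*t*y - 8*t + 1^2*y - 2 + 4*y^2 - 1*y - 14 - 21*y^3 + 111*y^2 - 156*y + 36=2*t^3 + t^2*(-9*y - 12) + t*(-32*y^2 + 87*y + 6) - 21*y^3 + 115*y^2 - 156*y + 20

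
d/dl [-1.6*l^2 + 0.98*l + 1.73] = 0.98 - 3.2*l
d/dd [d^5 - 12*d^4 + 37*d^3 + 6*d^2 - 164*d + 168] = 5*d^4 - 48*d^3 + 111*d^2 + 12*d - 164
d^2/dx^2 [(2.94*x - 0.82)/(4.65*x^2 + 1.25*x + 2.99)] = ((0.276000000000001 - 82.026*x)*(4.65*x^2 + 1.25*x + 2.99) + (2.94*x - 0.82)*(9.3*x + 1.25)*(18.6*x + 2.5))/(4.65*x^2 + 1.25*x + 2.99)^3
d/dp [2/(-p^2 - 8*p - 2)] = 4*(p + 4)/(p^2 + 8*p + 2)^2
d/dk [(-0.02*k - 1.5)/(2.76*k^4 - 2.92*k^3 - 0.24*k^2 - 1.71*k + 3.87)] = (0.1656*k^4 + 16.4432*k^3 - 13.1448*k^2 - 0.72*k - 2.6424)/(7.6176*k^8 - 16.1184*k^7 + 7.2016*k^6 - 8.0376*k^5 + 31.4064*k^4 - 21.78*k^3 + 1.0665*k^2 - 13.2354*k + 14.9769)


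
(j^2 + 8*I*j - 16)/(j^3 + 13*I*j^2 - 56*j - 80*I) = 1/(j + 5*I)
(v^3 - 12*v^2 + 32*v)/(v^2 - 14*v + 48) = v*(v - 4)/(v - 6)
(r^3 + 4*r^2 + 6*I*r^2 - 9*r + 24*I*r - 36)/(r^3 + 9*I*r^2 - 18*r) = (r^2 + r*(4 + 3*I) + 12*I)/(r*(r + 6*I))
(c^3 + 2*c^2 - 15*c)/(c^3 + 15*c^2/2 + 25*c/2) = 2*(c - 3)/(2*c + 5)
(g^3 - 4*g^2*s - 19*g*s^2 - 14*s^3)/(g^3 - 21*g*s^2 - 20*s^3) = (-g^2 + 5*g*s + 14*s^2)/(-g^2 + g*s + 20*s^2)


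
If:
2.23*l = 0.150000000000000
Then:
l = 0.07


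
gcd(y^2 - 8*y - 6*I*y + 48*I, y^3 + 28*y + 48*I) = y - 6*I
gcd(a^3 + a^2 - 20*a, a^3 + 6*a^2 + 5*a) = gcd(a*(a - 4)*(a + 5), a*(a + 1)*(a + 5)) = a^2 + 5*a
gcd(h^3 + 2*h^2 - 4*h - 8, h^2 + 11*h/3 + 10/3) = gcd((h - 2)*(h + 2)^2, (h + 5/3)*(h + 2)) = h + 2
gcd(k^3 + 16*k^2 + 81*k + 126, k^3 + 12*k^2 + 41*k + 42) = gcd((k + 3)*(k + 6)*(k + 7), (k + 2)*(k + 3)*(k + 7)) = k^2 + 10*k + 21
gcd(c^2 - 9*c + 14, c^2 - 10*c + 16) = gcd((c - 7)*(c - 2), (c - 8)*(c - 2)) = c - 2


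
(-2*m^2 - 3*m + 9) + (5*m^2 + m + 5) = 3*m^2 - 2*m + 14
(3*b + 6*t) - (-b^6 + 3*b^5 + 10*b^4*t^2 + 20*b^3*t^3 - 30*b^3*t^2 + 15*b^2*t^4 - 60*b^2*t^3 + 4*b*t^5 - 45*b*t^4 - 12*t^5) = b^6 - 3*b^5 - 10*b^4*t^2 - 20*b^3*t^3 + 30*b^3*t^2 - 15*b^2*t^4 + 60*b^2*t^3 - 4*b*t^5 + 45*b*t^4 + 3*b + 12*t^5 + 6*t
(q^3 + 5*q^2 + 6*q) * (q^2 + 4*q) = q^5 + 9*q^4 + 26*q^3 + 24*q^2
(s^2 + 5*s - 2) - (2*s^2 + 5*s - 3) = 1 - s^2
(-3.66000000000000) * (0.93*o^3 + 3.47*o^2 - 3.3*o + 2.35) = -3.4038*o^3 - 12.7002*o^2 + 12.078*o - 8.601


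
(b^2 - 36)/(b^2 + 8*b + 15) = (b^2 - 36)/(b^2 + 8*b + 15)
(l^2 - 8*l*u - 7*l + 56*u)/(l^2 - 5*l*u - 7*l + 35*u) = (-l + 8*u)/(-l + 5*u)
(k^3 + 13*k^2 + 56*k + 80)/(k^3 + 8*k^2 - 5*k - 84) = (k^2 + 9*k + 20)/(k^2 + 4*k - 21)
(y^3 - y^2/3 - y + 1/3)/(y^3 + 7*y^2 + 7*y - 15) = (3*y^2 + 2*y - 1)/(3*(y^2 + 8*y + 15))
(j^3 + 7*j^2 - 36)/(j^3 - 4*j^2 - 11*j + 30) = (j + 6)/(j - 5)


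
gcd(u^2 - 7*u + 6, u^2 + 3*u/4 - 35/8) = 1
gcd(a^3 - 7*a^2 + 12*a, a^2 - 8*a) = a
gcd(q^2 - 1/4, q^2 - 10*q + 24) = 1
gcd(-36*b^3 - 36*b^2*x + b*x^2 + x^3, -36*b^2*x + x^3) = -36*b^2 + x^2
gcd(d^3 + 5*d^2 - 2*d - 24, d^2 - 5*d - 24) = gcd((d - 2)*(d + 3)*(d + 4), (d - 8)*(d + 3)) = d + 3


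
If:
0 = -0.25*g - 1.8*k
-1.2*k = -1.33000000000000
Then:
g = -7.98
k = 1.11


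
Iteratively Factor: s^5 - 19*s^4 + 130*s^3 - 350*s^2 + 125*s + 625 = (s - 5)*(s^4 - 14*s^3 + 60*s^2 - 50*s - 125) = (s - 5)^2*(s^3 - 9*s^2 + 15*s + 25) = (s - 5)^3*(s^2 - 4*s - 5) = (s - 5)^3*(s + 1)*(s - 5)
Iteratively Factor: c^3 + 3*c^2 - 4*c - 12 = (c + 2)*(c^2 + c - 6) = (c - 2)*(c + 2)*(c + 3)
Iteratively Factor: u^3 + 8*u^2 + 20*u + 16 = (u + 2)*(u^2 + 6*u + 8) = (u + 2)^2*(u + 4)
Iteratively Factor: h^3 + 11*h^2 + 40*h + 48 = (h + 4)*(h^2 + 7*h + 12) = (h + 4)^2*(h + 3)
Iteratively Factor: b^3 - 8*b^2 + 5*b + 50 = (b - 5)*(b^2 - 3*b - 10) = (b - 5)*(b + 2)*(b - 5)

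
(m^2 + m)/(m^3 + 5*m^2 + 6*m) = (m + 1)/(m^2 + 5*m + 6)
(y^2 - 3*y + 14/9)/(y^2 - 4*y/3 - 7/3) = (y - 2/3)/(y + 1)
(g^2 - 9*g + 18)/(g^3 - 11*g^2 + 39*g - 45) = (g - 6)/(g^2 - 8*g + 15)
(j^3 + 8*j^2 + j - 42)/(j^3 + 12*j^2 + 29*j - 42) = (j^2 + j - 6)/(j^2 + 5*j - 6)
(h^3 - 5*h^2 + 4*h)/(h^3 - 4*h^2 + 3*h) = (h - 4)/(h - 3)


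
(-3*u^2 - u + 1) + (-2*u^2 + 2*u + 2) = -5*u^2 + u + 3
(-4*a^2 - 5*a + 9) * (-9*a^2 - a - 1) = 36*a^4 + 49*a^3 - 72*a^2 - 4*a - 9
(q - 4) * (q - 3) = q^2 - 7*q + 12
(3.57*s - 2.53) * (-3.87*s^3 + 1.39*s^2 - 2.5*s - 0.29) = -13.8159*s^4 + 14.7534*s^3 - 12.4417*s^2 + 5.2897*s + 0.7337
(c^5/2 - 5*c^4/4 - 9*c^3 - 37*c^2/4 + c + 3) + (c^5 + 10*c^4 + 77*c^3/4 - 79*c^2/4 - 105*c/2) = 3*c^5/2 + 35*c^4/4 + 41*c^3/4 - 29*c^2 - 103*c/2 + 3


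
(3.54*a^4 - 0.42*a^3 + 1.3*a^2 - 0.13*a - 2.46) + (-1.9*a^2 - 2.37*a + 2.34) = 3.54*a^4 - 0.42*a^3 - 0.6*a^2 - 2.5*a - 0.12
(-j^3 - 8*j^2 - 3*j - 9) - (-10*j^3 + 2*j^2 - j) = 9*j^3 - 10*j^2 - 2*j - 9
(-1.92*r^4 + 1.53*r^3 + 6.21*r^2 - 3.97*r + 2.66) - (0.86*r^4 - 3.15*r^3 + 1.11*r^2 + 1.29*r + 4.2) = -2.78*r^4 + 4.68*r^3 + 5.1*r^2 - 5.26*r - 1.54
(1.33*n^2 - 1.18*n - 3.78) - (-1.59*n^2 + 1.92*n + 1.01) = 2.92*n^2 - 3.1*n - 4.79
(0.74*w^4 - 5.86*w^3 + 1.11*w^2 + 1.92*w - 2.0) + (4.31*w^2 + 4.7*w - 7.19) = 0.74*w^4 - 5.86*w^3 + 5.42*w^2 + 6.62*w - 9.19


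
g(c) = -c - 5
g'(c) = -1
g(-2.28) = -2.72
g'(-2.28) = -1.00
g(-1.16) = -3.84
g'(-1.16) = -1.00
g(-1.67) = -3.33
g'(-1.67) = -1.00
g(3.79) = -8.79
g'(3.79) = -1.00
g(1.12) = -6.12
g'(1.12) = -1.00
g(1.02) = -6.02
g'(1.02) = -1.00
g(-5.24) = 0.24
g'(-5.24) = -1.00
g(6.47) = -11.47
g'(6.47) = -1.00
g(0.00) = -5.00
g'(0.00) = -1.00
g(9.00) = -14.00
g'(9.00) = -1.00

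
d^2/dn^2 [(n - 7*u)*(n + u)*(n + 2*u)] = 6*n - 8*u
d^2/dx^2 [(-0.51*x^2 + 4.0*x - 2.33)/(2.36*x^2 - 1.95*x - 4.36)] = (39.86276*x^3 - 109.349184*x^2 + 311.28636*x - 153.074978)/(13.144256*x^6 - 32.58216*x^5 - 45.928668*x^4 + 112.973445*x^3 + 84.851268*x^2 - 111.20616*x - 82.881856)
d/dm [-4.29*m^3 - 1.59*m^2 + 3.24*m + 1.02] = -12.87*m^2 - 3.18*m + 3.24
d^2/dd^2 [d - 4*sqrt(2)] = 0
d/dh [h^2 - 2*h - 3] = 2*h - 2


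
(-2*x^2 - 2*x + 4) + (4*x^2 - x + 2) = 2*x^2 - 3*x + 6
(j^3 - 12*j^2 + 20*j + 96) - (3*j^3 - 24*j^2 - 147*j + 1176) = -2*j^3 + 12*j^2 + 167*j - 1080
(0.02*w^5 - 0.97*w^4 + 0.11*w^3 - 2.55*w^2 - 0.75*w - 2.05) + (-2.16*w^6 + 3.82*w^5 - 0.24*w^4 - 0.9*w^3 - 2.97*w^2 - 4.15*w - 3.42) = -2.16*w^6 + 3.84*w^5 - 1.21*w^4 - 0.79*w^3 - 5.52*w^2 - 4.9*w - 5.47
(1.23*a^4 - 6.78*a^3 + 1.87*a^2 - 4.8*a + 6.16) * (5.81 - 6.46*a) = -7.9458*a^5 + 50.9451*a^4 - 51.472*a^3 + 41.8727*a^2 - 67.6816*a + 35.7896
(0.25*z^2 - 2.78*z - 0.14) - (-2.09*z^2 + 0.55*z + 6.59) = 2.34*z^2 - 3.33*z - 6.73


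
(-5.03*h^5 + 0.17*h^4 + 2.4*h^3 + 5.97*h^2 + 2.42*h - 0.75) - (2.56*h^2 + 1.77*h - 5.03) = -5.03*h^5 + 0.17*h^4 + 2.4*h^3 + 3.41*h^2 + 0.65*h + 4.28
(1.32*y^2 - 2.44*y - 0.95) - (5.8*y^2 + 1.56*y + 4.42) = -4.48*y^2 - 4.0*y - 5.37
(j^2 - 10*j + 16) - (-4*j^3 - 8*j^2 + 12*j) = 4*j^3 + 9*j^2 - 22*j + 16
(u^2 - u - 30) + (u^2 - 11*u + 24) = 2*u^2 - 12*u - 6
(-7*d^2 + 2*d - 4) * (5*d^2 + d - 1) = -35*d^4 + 3*d^3 - 11*d^2 - 6*d + 4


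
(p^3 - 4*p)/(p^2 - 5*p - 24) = p*(4 - p^2)/(-p^2 + 5*p + 24)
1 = 1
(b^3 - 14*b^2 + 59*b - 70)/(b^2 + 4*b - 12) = (b^2 - 12*b + 35)/(b + 6)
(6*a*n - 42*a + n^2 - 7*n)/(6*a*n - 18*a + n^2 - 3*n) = (n - 7)/(n - 3)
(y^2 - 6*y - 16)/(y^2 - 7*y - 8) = (y + 2)/(y + 1)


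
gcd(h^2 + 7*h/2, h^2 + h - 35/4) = h + 7/2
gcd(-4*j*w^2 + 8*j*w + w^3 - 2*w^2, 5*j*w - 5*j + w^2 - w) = 1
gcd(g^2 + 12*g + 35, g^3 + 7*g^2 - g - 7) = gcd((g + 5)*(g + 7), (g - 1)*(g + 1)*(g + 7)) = g + 7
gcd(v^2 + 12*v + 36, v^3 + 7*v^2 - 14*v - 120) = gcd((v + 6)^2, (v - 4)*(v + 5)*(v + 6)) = v + 6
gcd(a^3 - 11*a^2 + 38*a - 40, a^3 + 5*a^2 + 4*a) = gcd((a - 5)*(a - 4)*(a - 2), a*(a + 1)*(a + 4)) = 1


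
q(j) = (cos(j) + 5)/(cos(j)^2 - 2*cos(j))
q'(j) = (2*sin(j)*cos(j) - 2*sin(j))*(cos(j) + 5)/(cos(j)^2 - 2*cos(j))^2 - sin(j)/(cos(j)^2 - 2*cos(j)) = (sin(j) - 10*sin(j)/cos(j)^2 + 10*tan(j))/(cos(j) - 2)^2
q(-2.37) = 2.20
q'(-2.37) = 3.06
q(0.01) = -6.00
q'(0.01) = 0.01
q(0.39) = -5.96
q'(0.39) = 0.04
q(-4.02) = 2.59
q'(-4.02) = -4.33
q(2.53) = 1.81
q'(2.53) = -1.89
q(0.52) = -5.97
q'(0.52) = -0.29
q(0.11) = -5.99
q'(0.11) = 0.10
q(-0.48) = -5.96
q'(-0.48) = 0.16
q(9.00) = 1.54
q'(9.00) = -1.07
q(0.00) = -6.00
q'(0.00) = 0.00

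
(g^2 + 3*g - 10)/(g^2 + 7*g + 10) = (g - 2)/(g + 2)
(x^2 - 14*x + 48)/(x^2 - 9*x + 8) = (x - 6)/(x - 1)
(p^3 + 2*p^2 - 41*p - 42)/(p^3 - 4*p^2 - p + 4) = (p^2 + p - 42)/(p^2 - 5*p + 4)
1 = 1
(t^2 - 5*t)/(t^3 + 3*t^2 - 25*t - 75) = t/(t^2 + 8*t + 15)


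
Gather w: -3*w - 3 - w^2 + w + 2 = -w^2 - 2*w - 1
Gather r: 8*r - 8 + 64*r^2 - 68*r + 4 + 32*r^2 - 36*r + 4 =96*r^2 - 96*r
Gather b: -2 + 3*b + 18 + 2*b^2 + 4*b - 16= 2*b^2 + 7*b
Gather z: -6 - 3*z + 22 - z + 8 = 24 - 4*z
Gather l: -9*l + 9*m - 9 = -9*l + 9*m - 9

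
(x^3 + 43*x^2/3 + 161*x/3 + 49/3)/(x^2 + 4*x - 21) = (3*x^2 + 22*x + 7)/(3*(x - 3))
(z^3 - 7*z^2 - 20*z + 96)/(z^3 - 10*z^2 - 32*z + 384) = (z^2 + z - 12)/(z^2 - 2*z - 48)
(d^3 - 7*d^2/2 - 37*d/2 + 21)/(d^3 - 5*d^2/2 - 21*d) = (d - 1)/d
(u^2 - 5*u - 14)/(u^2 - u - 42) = (u + 2)/(u + 6)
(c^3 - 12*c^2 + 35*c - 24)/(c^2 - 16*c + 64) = (c^2 - 4*c + 3)/(c - 8)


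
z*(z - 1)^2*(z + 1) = z^4 - z^3 - z^2 + z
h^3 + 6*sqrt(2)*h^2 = h^2*(h + 6*sqrt(2))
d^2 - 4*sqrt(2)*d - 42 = (d - 7*sqrt(2))*(d + 3*sqrt(2))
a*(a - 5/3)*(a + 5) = a^3 + 10*a^2/3 - 25*a/3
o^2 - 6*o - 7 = (o - 7)*(o + 1)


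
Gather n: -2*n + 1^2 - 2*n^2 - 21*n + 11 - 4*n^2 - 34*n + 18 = -6*n^2 - 57*n + 30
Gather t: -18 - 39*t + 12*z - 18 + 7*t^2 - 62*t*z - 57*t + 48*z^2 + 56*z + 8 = 7*t^2 + t*(-62*z - 96) + 48*z^2 + 68*z - 28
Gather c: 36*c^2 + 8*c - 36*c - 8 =36*c^2 - 28*c - 8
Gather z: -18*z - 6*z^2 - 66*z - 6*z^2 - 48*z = -12*z^2 - 132*z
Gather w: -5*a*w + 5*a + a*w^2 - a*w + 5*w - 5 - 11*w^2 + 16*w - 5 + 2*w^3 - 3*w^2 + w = 5*a + 2*w^3 + w^2*(a - 14) + w*(22 - 6*a) - 10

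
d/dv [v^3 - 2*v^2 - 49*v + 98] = 3*v^2 - 4*v - 49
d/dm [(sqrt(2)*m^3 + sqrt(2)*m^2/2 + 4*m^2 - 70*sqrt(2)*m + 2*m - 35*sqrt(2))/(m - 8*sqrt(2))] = (4*sqrt(2)*m^3 - 88*m^2 + sqrt(2)*m^2 - 128*sqrt(2)*m - 32*m + 38*sqrt(2) + 2240)/(2*(m^2 - 16*sqrt(2)*m + 128))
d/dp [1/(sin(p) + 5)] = -cos(p)/(sin(p) + 5)^2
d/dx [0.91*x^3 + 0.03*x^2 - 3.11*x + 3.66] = 2.73*x^2 + 0.06*x - 3.11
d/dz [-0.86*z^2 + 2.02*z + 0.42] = 2.02 - 1.72*z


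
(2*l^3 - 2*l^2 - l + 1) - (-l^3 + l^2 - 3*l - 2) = 3*l^3 - 3*l^2 + 2*l + 3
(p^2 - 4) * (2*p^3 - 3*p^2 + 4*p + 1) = 2*p^5 - 3*p^4 - 4*p^3 + 13*p^2 - 16*p - 4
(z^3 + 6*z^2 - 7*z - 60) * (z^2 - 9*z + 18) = z^5 - 3*z^4 - 43*z^3 + 111*z^2 + 414*z - 1080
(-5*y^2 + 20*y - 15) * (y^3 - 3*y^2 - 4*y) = -5*y^5 + 35*y^4 - 55*y^3 - 35*y^2 + 60*y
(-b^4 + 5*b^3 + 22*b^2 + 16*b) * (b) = -b^5 + 5*b^4 + 22*b^3 + 16*b^2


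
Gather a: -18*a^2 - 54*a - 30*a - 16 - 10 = -18*a^2 - 84*a - 26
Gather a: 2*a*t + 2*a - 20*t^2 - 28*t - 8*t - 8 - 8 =a*(2*t + 2) - 20*t^2 - 36*t - 16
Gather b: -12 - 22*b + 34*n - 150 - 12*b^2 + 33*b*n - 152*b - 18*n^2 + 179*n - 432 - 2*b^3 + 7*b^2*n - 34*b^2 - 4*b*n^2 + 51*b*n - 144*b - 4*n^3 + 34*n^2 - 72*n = -2*b^3 + b^2*(7*n - 46) + b*(-4*n^2 + 84*n - 318) - 4*n^3 + 16*n^2 + 141*n - 594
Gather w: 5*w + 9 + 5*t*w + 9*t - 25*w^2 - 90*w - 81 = 9*t - 25*w^2 + w*(5*t - 85) - 72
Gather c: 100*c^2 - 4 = 100*c^2 - 4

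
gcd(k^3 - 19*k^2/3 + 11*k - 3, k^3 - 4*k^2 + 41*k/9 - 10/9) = k - 1/3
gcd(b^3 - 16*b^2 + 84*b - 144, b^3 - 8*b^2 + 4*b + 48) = b^2 - 10*b + 24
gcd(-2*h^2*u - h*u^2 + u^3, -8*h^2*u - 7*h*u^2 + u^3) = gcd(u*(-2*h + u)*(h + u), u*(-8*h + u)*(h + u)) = h*u + u^2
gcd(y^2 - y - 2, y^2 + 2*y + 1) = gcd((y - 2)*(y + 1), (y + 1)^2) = y + 1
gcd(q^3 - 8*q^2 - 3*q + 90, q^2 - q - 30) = q - 6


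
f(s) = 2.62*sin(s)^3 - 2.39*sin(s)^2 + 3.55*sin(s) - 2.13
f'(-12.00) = 2.74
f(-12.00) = -0.51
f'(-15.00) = -7.58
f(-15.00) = -6.17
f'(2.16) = -2.78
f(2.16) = 0.68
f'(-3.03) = -4.15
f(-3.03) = -2.56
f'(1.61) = -0.26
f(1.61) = 1.64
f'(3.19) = -3.80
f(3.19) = -2.31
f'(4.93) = 3.39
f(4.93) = -10.31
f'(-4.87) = 1.02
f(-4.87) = 1.57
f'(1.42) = 0.98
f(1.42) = 1.58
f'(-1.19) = 5.49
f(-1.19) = -9.58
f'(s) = 7.86*sin(s)^2*cos(s) - 4.78*sin(s)*cos(s) + 3.55*cos(s)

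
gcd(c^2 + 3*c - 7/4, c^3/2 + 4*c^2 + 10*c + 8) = 1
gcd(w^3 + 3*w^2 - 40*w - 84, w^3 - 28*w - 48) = w^2 - 4*w - 12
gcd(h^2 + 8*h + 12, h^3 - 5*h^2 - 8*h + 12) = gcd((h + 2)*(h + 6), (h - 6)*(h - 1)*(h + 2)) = h + 2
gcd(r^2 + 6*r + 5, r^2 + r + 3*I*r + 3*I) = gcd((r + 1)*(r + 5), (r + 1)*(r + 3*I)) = r + 1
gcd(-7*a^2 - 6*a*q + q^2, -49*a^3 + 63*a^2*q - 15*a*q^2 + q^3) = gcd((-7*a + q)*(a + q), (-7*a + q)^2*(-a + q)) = -7*a + q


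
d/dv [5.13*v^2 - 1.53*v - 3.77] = 10.26*v - 1.53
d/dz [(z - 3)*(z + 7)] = 2*z + 4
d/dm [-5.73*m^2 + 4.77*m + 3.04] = 4.77 - 11.46*m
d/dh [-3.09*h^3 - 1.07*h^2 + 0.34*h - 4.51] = -9.27*h^2 - 2.14*h + 0.34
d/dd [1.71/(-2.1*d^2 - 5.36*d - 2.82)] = (7.182*d + 9.1656)/(2.1*d^2 + 5.36*d + 2.82)^2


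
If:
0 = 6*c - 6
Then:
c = 1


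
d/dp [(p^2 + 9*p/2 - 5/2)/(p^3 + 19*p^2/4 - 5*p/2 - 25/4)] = 2*(-8*p^2 + 8*p - 11)/(16*p^4 - 8*p^3 - 39*p^2 + 10*p + 25)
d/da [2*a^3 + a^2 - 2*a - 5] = 6*a^2 + 2*a - 2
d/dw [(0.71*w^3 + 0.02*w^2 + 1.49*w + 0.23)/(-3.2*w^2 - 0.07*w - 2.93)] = (-2.272*w^4 - 0.0994*w^3 - 1.4743*w^2 + 1.3548*w - 4.3496)/(10.24*w^4 + 0.448*w^3 + 18.7569*w^2 + 0.4102*w + 8.5849)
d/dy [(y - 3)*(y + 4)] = 2*y + 1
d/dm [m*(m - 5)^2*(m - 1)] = 4*m^3 - 33*m^2 + 70*m - 25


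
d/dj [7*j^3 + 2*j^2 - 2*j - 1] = 21*j^2 + 4*j - 2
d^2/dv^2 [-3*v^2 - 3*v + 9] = -6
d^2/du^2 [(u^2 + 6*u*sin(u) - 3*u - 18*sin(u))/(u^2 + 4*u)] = 2*(-3*u^5*sin(u) - 15*u^4*sin(u) - 6*u^4*cos(u) + 30*u^3*sin(u) + 12*u^3*cos(u) - 7*u^3 + 90*u^2*sin(u) + 216*u^2*cos(u) - 216*u*sin(u) + 288*u*cos(u) - 288*sin(u))/(u^3*(u^3 + 12*u^2 + 48*u + 64))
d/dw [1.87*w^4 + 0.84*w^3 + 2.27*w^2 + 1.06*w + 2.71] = 7.48*w^3 + 2.52*w^2 + 4.54*w + 1.06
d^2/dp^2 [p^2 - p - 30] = 2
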